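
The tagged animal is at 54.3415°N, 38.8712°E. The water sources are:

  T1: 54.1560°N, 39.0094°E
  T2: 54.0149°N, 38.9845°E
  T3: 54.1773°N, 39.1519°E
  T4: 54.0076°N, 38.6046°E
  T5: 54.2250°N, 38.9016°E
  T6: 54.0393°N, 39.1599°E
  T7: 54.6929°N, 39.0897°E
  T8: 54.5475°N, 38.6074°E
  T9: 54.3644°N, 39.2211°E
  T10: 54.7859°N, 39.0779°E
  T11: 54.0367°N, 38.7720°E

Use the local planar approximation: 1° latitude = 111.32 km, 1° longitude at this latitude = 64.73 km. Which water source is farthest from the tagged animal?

T10

Distances from 54.3415°N, 38.8712°E:
T1: 22.5043 km
T2: 37.0894 km
T3: 25.7731 km
T4: 40.9804 km
T5: 13.1172 km
T6: 38.4829 km
T7: 41.5962 km
T8: 28.5912 km
T9: 22.7920 km
T10: 51.2480 km
T11: 34.5326 km
Maximum: T10 at 51.2480 km.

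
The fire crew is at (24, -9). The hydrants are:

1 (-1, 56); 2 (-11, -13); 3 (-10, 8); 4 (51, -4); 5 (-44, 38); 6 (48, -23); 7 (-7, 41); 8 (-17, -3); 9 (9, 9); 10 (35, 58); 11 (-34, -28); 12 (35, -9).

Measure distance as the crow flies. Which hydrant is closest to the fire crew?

12

Distances from (24, -9):
1: 69.6
2: 35.2
3: 38.0
4: 27.5
5: 82.7
6: 27.8
7: 58.8
8: 41.4
9: 23.4
10: 67.9
11: 61.0
12: 11.0
Minimum: 12 at 11.0.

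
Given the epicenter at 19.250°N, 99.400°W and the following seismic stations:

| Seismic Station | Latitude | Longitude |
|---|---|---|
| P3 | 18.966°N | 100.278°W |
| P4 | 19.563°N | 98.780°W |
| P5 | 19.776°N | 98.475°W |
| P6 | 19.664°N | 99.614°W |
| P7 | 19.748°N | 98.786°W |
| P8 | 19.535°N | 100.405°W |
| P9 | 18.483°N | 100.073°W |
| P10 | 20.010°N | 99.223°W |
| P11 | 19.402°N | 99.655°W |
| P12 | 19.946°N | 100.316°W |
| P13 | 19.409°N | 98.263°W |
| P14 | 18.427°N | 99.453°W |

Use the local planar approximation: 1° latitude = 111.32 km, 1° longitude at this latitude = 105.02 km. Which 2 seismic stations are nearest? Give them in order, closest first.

Distances from 19.250°N, 99.400°W:
P3: √((-0.284·111.32)² + (-0.878·105.02)²) = √(999.50064 + 8502.23412) = 97.477 km
P4: √((0.313·111.32)² + (0.620·105.02)²) = √(1214.04580 + 4239.62463) = 73.849 km
P5: √((0.526·111.32)² + (0.925·105.02)²) = √(3428.60839 + 9436.85959) = 113.426 km
P6: √((0.414·111.32)² + (-0.214·105.02)²) = √(2123.96364 + 505.09326) = 51.274 km
P7: √((0.498·111.32)² + (0.614·105.02)²) = √(3073.30088 + 4157.96443) = 85.037 km
P8: √((0.285·111.32)² + (-1.005·105.02)²) = √(1006.55177 + 11139.76813) = 110.210 km
P9: √((-0.767·111.32)² + (-0.673·105.02)²) = √(7290.16106 + 4995.44471) = 110.840 km
P10: √((0.760·111.32)² + (0.177·105.02)²) = √(7157.70145 + 345.53382) = 86.621 km
P11: √((0.152·111.32)² + (-0.255·105.02)²) = √(286.30806 + 717.17376) = 31.678 km
P12: √((0.696·111.32)² + (-0.916·105.02)²) = √(6002.95205 + 9254.11677) = 123.520 km
P13: √((0.159·111.32)² + (1.137·105.02)²) = √(313.28575 + 14258.20837) = 120.712 km
P14: √((-0.823·111.32)² + (-0.053·105.02)²) = √(8393.55742 + 30.98102) = 91.785 km
Sorted: P11 (31.678 km) < P6 (51.274 km) < P4 (73.849 km) < P7 (85.037 km) < …

P11, P6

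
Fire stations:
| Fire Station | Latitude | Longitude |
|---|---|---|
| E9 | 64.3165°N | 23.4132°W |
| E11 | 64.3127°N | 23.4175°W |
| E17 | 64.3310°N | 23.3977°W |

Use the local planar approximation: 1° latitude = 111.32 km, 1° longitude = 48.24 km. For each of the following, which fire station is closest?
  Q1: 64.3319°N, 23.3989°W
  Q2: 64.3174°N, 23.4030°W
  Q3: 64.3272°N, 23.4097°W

Q1 at 64.3319°N, 23.3989°W:
  E9: √((-0.0154·111.32)² + (-0.0143·48.24)²) = √(2.938920 + 0.475868) = 1.8479 km
  E11: √((-0.0192·111.32)² + (-0.0186·48.24)²) = √(4.568239 + 0.805083) = 2.3180 km
  E17: √((-0.0009·111.32)² + (0.0012·48.24)²) = √(0.010038 + 0.003351) = 0.1157 km
  → nearest: E17 (0.1157 km)
Q2 at 64.3174°N, 23.4030°W:
  E9: √((-0.0009·111.32)² + (-0.0102·48.24)²) = √(0.010038 + 0.242111) = 0.5021 km
  E11: √((-0.0047·111.32)² + (-0.0145·48.24)²) = √(0.273742 + 0.489272) = 0.8735 km
  E17: √((0.0136·111.32)² + (0.0053·48.24)²) = √(2.292051 + 0.065368) = 1.5354 km
  → nearest: E9 (0.5021 km)
Q3 at 64.3272°N, 23.4097°W:
  E9: √((-0.0107·111.32)² + (-0.0035·48.24)²) = √(1.418776 + 0.028507) = 1.2030 km
  E11: √((-0.0145·111.32)² + (-0.0078·48.24)²) = √(2.605448 + 0.141581) = 1.6574 km
  E17: √((0.0038·111.32)² + (0.0120·48.24)²) = √(0.178943 + 0.335102) = 0.7170 km
  → nearest: E17 (0.7170 km)

Q1→E17; Q2→E9; Q3→E17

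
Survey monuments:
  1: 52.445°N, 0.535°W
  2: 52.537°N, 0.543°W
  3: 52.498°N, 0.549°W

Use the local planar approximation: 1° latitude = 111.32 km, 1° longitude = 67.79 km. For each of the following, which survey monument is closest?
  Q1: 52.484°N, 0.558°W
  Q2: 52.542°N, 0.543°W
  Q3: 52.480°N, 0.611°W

Q1 at 52.484°N, 0.558°W:
  1: 4.613 km
  2: 5.987 km
  3: 1.674 km
  → nearest: 3 (1.674 km)
Q2 at 52.542°N, 0.543°W:
  1: 10.812 km
  2: 0.557 km
  3: 4.915 km
  → nearest: 2 (0.557 km)
Q3 at 52.480°N, 0.611°W:
  1: 6.459 km
  2: 7.843 km
  3: 4.656 km
  → nearest: 3 (4.656 km)

Q1→3; Q2→2; Q3→3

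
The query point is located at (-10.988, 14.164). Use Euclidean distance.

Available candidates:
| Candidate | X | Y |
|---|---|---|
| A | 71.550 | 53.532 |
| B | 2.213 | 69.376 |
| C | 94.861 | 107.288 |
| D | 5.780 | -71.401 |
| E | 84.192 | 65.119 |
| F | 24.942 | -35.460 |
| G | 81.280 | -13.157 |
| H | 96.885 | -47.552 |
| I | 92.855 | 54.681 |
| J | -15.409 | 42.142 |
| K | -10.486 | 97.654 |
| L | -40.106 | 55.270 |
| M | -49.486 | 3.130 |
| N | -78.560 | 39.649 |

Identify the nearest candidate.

J

Distances from (-10.988, 14.164):
A: √((82.538)² + (39.368)²) = √(6812.52144 + 1549.83942) = 91.446
B: √((13.201)² + (55.212)²) = √(174.26640 + 3048.36494) = 56.768
C: √((105.849)² + (93.124)²) = √(11204.01080 + 8672.07938) = 140.983
D: √((16.768)² + (-85.565)²) = √(281.16582 + 7321.36922) = 87.193
E: √((95.180)² + (50.955)²) = √(9059.23240 + 2596.41202) = 107.961
F: √((35.930)² + (-49.624)²) = √(1290.96490 + 2462.54138) = 61.266
G: √((92.268)² + (-27.321)²) = √(8513.38382 + 746.43704) = 96.228
H: √((107.873)² + (-61.716)²) = √(11636.58413 + 3808.86466) = 124.280
I: √((103.843)² + (40.517)²) = √(10783.36865 + 1641.62729) = 111.467
J: √((-4.421)² + (27.978)²) = √(19.54524 + 782.76848) = 28.325
K: √((0.502)² + (83.490)²) = √(0.25200 + 6970.58010) = 83.492
L: √((-29.118)² + (41.106)²) = √(847.85792 + 1689.70324) = 50.374
M: √((-38.498)² + (-11.034)²) = √(1482.09600 + 121.74916) = 40.048
N: √((-67.572)² + (25.485)²) = √(4565.97518 + 649.48523) = 72.218
Minimum: J at 28.325.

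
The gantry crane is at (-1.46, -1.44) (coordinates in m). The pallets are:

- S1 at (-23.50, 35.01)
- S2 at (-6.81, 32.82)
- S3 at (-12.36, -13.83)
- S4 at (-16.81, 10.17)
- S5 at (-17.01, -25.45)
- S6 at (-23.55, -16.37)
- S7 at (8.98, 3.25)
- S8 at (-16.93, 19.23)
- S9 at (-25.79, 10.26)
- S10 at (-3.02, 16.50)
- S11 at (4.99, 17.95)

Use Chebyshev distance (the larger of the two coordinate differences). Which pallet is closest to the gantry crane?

Distances from (-1.46, -1.44):
S1: 36.45 m
S2: 34.26 m
S3: 12.39 m
S4: 15.35 m
S5: 24.01 m
S6: 22.09 m
S7: 10.44 m
S8: 20.67 m
S9: 24.33 m
S10: 17.94 m
S11: 19.39 m
Minimum: S7 at 10.44 m.

S7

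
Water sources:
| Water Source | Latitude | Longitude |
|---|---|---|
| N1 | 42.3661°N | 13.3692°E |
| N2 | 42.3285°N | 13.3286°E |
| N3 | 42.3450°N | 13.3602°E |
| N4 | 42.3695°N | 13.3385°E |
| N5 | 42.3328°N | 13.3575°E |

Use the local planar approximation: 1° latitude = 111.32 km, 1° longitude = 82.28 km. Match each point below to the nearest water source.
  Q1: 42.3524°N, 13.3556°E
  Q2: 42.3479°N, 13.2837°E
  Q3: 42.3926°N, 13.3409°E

Q1→N3; Q2→N2; Q3→N4

Q1 at 42.3524°N, 13.3556°E:
  N1: 1.8916 km
  N2: 3.4661 km
  N3: 0.9066 km
  N4: 2.3671 km
  N5: 2.1875 km
  → nearest: N3 (0.9066 km)
Q2 at 42.3479°N, 13.2837°E:
  N1: 7.3209 km
  N2: 4.2793 km
  N3: 6.3027 km
  N4: 5.1100 km
  N5: 6.3006 km
  → nearest: N2 (4.2793 km)
Q3 at 42.3926°N, 13.3409°E:
  N1: 3.7582 km
  N2: 7.2070 km
  N3: 5.5317 km
  N4: 2.5791 km
  N5: 6.7956 km
  → nearest: N4 (2.5791 km)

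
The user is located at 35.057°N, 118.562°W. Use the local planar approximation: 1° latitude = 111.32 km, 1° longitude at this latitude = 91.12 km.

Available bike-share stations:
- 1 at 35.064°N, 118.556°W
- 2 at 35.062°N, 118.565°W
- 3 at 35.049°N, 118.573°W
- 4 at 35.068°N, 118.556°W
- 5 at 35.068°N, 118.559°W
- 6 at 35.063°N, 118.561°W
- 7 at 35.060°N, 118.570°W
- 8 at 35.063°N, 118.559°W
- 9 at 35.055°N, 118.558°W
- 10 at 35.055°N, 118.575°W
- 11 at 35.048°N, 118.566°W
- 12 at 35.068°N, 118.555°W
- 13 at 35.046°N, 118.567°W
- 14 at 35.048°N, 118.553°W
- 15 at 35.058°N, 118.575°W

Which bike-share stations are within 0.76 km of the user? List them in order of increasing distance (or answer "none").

9, 2, 6, 8

Distances from 35.057°N, 118.562°W:
1: 0.9519 km
2: 0.6201 km
3: 1.3408 km
4: 1.3410 km
5: 1.2547 km
6: 0.6741 km
7: 0.8018 km
8: 0.7217 km
9: 0.4271 km
10: 1.2053 km
11: 1.0661 km
12: 1.3807 km
13: 1.3065 km
14: 1.2947 km
15: 1.1898 km
Threshold 0.76 km: 9 (0.4271 km), 2 (0.6201 km), 6 (0.6741 km), 8 (0.7217 km) are within range.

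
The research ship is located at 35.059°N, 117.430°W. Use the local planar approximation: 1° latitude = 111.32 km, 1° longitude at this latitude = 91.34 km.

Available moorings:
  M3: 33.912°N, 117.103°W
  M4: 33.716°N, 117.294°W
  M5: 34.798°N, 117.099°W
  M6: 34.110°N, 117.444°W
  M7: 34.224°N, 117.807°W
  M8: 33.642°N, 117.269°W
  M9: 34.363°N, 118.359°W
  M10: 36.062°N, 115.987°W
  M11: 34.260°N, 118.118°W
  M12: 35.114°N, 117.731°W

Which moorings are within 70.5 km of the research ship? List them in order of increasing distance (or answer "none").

M12, M5

Distances from 35.059°N, 117.430°W:
M3: 131.131 km
M4: 150.018 km
M5: 41.931 km
M6: 105.650 km
M7: 99.126 km
M8: 158.424 km
M9: 114.906 km
M10: 172.739 km
M11: 108.905 km
M12: 28.167 km
Threshold 70.5 km: M12 (28.167 km), M5 (41.931 km) are within range.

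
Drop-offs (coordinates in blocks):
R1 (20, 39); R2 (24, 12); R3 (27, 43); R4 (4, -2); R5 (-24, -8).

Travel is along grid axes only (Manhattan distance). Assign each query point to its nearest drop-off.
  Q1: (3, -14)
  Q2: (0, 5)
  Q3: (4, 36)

Q1→R4; Q2→R4; Q3→R1

Q1 at (3, -14):
  R1: 70 blocks
  R2: 47 blocks
  R3: 81 blocks
  R4: 13 blocks
  R5: 33 blocks
  → nearest: R4 (13 blocks)
Q2 at (0, 5):
  R1: 54 blocks
  R2: 31 blocks
  R3: 65 blocks
  R4: 11 blocks
  R5: 37 blocks
  → nearest: R4 (11 blocks)
Q3 at (4, 36):
  R1: 19 blocks
  R2: 44 blocks
  R3: 30 blocks
  R4: 38 blocks
  R5: 72 blocks
  → nearest: R1 (19 blocks)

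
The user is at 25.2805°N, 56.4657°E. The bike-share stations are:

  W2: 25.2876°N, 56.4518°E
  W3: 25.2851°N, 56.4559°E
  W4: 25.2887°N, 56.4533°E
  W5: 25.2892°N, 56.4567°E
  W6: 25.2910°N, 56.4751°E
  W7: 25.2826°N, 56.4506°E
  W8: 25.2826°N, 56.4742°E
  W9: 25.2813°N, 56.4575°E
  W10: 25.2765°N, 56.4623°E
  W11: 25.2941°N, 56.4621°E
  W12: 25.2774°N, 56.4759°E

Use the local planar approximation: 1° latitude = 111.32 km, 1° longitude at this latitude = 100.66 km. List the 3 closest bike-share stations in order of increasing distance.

W10, W9, W8

Distances from 25.2805°N, 56.4657°E:
W2: √((0.0071·111.32)² + (-0.0139·100.66)²) = √(0.624688 + 1.957688) = 1.6070 km
W3: √((0.0046·111.32)² + (-0.0098·100.66)²) = √(0.262218 + 0.973119) = 1.1115 km
W4: √((0.0082·111.32)² + (-0.0124·100.66)²) = √(0.833248 + 1.557963) = 1.5464 km
W5: √((0.0087·111.32)² + (-0.0090·100.66)²) = √(0.937961 + 0.820727) = 1.3262 km
W6: √((0.0105·111.32)² + (0.0094·100.66)²) = √(1.366234 + 0.895302) = 1.5038 km
W7: √((0.0021·111.32)² + (-0.0151·100.66)²) = √(0.054649 + 2.310297) = 1.5378 km
W8: √((0.0021·111.32)² + (0.0085·100.66)²) = √(0.054649 + 0.732068) = 0.8870 km
W9: √((0.0008·111.32)² + (-0.0082·100.66)²) = √(0.007931 + 0.681305) = 0.8302 km
W10: √((-0.0040·111.32)² + (-0.0034·100.66)²) = √(0.198274 + 0.117131) = 0.5616 km
W11: √((0.0136·111.32)² + (-0.0036·100.66)²) = √(2.292051 + 0.131316) = 1.5567 km
W12: √((-0.0031·111.32)² + (0.0102·100.66)²) = √(0.119088 + 1.054179) = 1.0832 km
Sorted: W10 (0.5616 km) < W9 (0.8302 km) < W8 (0.8870 km) < W12 (1.0832 km) < W3 (1.1115 km) < …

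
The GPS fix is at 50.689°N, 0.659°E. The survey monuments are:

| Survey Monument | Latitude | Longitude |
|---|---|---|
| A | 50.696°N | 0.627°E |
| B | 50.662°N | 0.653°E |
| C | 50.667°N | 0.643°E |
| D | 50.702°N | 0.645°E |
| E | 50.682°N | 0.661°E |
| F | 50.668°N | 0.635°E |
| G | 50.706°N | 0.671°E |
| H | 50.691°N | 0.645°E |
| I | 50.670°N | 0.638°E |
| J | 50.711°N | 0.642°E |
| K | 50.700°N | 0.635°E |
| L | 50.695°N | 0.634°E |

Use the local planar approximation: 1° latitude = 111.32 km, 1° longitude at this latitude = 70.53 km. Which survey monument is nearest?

E

Distances from 50.689°N, 0.659°E:
A: √((0.007·111.32)² + (-0.032·70.53)²) = √(0.60721 + 5.09387) = 2.388 km
B: √((-0.027·111.32)² + (-0.006·70.53)²) = √(9.03387 + 0.17908) = 3.035 km
C: √((-0.022·111.32)² + (-0.016·70.53)²) = √(5.99780 + 1.27347) = 2.697 km
D: √((0.013·111.32)² + (-0.014·70.53)²) = √(2.09427 + 0.97500) = 1.752 km
E: √((-0.007·111.32)² + (0.002·70.53)²) = √(0.60721 + 0.01990) = 0.792 km
F: √((-0.021·111.32)² + (-0.024·70.53)²) = √(5.46493 + 2.86530) = 2.886 km
G: √((0.017·111.32)² + (0.012·70.53)²) = √(3.58133 + 0.71633) = 2.073 km
H: √((0.002·111.32)² + (-0.014·70.53)²) = √(0.04957 + 0.97500) = 1.012 km
I: √((-0.019·111.32)² + (-0.021·70.53)²) = √(4.47356 + 2.19375) = 2.582 km
J: √((0.022·111.32)² + (-0.017·70.53)²) = √(5.99780 + 1.43762) = 2.727 km
K: √((0.011·111.32)² + (-0.024·70.53)²) = √(1.49945 + 2.86530) = 2.089 km
L: √((0.006·111.32)² + (-0.025·70.53)²) = √(0.44612 + 3.10905) = 1.886 km
Minimum: E at 0.792 km.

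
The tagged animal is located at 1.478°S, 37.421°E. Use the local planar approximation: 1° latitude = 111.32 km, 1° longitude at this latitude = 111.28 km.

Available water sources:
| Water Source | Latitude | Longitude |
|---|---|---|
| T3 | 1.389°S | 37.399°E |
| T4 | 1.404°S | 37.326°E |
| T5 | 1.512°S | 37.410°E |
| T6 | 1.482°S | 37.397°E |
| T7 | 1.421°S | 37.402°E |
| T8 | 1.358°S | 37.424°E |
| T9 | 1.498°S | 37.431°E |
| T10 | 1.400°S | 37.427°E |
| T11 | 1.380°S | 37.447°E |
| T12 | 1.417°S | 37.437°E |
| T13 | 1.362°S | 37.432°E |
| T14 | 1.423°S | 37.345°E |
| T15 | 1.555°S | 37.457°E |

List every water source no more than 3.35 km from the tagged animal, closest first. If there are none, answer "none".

Distances from 1.478°S, 37.421°E:
T3: √((0.089·111.32)² + (-0.022·111.28)²) = √(98.15816 + 5.99349) = 10.205 km
T4: √((0.074·111.32)² + (-0.095·111.28)²) = √(67.85937 + 111.75873) = 13.402 km
T5: √((-0.034·111.32)² + (-0.011·111.28)²) = √(14.32532 + 1.49837) = 3.978 km
T6: √((-0.004·111.32)² + (-0.024·111.28)²) = √(0.19827 + 7.13275) = 2.708 km
T7: √((0.057·111.32)² + (-0.019·111.28)²) = √(40.26207 + 4.47035) = 6.688 km
T8: √((0.120·111.32)² + (0.003·111.28)²) = √(178.44685 + 0.11145) = 13.363 km
T9: √((-0.020·111.32)² + (0.010·111.28)²) = √(4.95686 + 1.23832) = 2.489 km
T10: √((0.078·111.32)² + (0.006·111.28)²) = √(75.39379 + 0.44580) = 8.709 km
T11: √((0.098·111.32)² + (0.026·111.28)²) = √(119.01414 + 8.37107) = 11.287 km
T12: √((0.061·111.32)² + (0.016·111.28)²) = √(46.11116 + 3.17011) = 7.020 km
T13: √((0.116·111.32)² + (0.011·111.28)²) = √(166.74867 + 1.49837) = 12.971 km
T14: √((0.055·111.32)² + (-0.076·111.28)²) = √(37.48623 + 71.52558) = 10.441 km
T15: √((-0.077·111.32)² + (0.036·111.28)²) = √(73.47301 + 16.04868) = 9.462 km
Threshold 3.35 km: T9 (2.489 km), T6 (2.708 km) are within range.

T9, T6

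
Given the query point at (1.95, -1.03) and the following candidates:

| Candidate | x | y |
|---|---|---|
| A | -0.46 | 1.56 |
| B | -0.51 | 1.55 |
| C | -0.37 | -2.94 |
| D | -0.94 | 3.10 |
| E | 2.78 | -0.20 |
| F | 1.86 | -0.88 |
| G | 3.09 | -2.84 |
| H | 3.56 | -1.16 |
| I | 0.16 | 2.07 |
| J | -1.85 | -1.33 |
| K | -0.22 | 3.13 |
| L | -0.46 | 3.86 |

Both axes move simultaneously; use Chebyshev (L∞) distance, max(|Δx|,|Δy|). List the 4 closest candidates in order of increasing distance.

Distances from (1.95, -1.03):
A: 2.59
B: 2.58
C: 2.32
D: 4.13
E: 0.83
F: 0.15
G: 1.81
H: 1.61
I: 3.10
J: 3.80
K: 4.16
L: 4.89
Sorted: F (0.15) < E (0.83) < H (1.61) < G (1.81) < C (2.32) < B (2.58) < …

F, E, H, G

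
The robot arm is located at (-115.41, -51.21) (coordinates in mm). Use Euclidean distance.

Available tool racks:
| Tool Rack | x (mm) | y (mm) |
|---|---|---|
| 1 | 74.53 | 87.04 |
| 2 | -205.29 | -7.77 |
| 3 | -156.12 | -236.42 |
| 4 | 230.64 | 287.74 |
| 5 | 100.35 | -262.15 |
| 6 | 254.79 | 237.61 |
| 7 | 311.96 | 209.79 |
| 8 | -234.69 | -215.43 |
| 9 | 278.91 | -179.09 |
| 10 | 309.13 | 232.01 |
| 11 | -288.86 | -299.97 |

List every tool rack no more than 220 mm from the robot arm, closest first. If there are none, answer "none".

Distances from (-115.41, -51.21):
1: √((189.94)² + (138.25)²) = √(36077.2036 + 19113.0625) = 234.93 mm
2: √((-89.88)² + (43.44)²) = √(8078.4144 + 1887.0336) = 99.83 mm
3: √((-40.71)² + (-185.21)²) = √(1657.3041 + 34302.7441) = 189.63 mm
4: √((346.05)² + (338.95)²) = √(119750.6025 + 114887.1025) = 484.39 mm
5: √((215.76)² + (-210.94)²) = √(46552.3776 + 44495.6836) = 301.74 mm
6: √((370.20)² + (288.82)²) = √(137048.0400 + 83416.9924) = 469.54 mm
7: √((427.37)² + (261.00)²) = √(182645.1169 + 68121.0000) = 500.77 mm
8: √((-119.28)² + (-164.22)²) = √(14227.7184 + 26968.2084) = 202.97 mm
9: √((394.32)² + (-127.88)²) = √(155488.2624 + 16353.2944) = 414.54 mm
10: √((424.54)² + (283.22)²) = √(180234.2116 + 80213.5684) = 510.34 mm
11: √((-173.45)² + (-248.76)²) = √(30084.9025 + 61881.5376) = 303.26 mm
Threshold 220 mm: 2 (99.83 mm), 3 (189.63 mm), 8 (202.97 mm) are within range.

2, 3, 8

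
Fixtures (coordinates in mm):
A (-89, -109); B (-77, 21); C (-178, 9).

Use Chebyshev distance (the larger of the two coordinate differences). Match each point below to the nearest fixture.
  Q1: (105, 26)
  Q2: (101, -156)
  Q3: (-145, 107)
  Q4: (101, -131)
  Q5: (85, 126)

Q1→B; Q2→B; Q3→B; Q4→B; Q5→B

Q1 at (105, 26):
  A: 194 mm
  B: 182 mm
  C: 283 mm
  → nearest: B (182 mm)
Q2 at (101, -156):
  A: 190 mm
  B: 178 mm
  C: 279 mm
  → nearest: B (178 mm)
Q3 at (-145, 107):
  A: 216 mm
  B: 86 mm
  C: 98 mm
  → nearest: B (86 mm)
Q4 at (101, -131):
  A: 190 mm
  B: 178 mm
  C: 279 mm
  → nearest: B (178 mm)
Q5 at (85, 126):
  A: 235 mm
  B: 162 mm
  C: 263 mm
  → nearest: B (162 mm)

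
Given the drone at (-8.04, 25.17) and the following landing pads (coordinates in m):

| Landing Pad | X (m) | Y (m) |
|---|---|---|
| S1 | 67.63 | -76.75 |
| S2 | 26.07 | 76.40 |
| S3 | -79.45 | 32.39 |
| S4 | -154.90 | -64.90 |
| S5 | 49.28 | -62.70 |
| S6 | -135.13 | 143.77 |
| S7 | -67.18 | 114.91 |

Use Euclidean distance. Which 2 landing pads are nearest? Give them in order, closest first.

S2, S3

Distances from (-8.04, 25.17):
S1: √((75.67)² + (-101.92)²) = √(5725.9489 + 10387.6864) = 126.94 m
S2: √((34.11)² + (51.23)²) = √(1163.4921 + 2624.5129) = 61.55 m
S3: √((-71.41)² + (7.22)²) = √(5099.3881 + 52.1284) = 71.77 m
S4: √((-146.86)² + (-90.07)²) = √(21567.8596 + 8112.6049) = 172.28 m
S5: √((57.32)² + (-87.87)²) = √(3285.5824 + 7721.1369) = 104.91 m
S6: √((-127.09)² + (118.60)²) = √(16151.8681 + 14065.9600) = 173.83 m
S7: √((-59.14)² + (89.74)²) = √(3497.5396 + 8053.2676) = 107.47 m
Sorted: S2 (61.55 m) < S3 (71.77 m) < S5 (104.91 m) < S7 (107.47 m) < …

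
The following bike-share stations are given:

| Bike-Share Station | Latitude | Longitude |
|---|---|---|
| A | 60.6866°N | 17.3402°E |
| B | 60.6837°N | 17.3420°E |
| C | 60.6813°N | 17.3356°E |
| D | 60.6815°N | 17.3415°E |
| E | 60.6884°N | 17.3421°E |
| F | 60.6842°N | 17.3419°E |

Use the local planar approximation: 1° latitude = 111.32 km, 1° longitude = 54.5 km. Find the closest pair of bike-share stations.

B and F

Pairwise distances:
A–B: 0.3374 km
A–C: 0.6411 km
A–D: 0.5721 km
A–E: 0.2256 km
A–F: 0.2828 km
B–C: 0.4394 km
B–D: 0.2464 km
B–E: 0.5232 km
B–F: 0.0559 km
C–D: 0.3223 km
C–E: 0.8661 km
C–F: 0.4713 km
D–E: 0.7688 km
D–F: 0.3014 km
E–F: 0.4677 km
Closest pair: B–F at 0.0559 km.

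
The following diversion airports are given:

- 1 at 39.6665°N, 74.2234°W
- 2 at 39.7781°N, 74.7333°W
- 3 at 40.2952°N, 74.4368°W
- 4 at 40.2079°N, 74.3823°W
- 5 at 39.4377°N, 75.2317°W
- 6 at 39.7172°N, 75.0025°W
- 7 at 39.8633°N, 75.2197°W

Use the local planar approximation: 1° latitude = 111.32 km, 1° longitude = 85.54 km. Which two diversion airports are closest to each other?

3 and 4

Pairwise distances:
1–2: 45.3516 km
1–3: 72.3283 km
1–4: 61.7824 km
1–5: 89.9321 km
1–6: 66.8828 km
1–7: 87.9943 km
2–3: 62.9033 km
2–4: 56.4858 km
2–5: 57.0394 km
2–6: 24.0046 km
2–7: 42.6740 km
3–4: 10.7786 km
3–5: 117.1983 km
3–6: 80.5084 km
3–7: 82.4408 km
4–5: 112.3844 km
4–6: 76.1470 km
4–7: 81.2563 km
5–6: 36.7759 km
5–7: 47.3889 km
6–7: 24.6922 km
Closest pair: 3–4 at 10.7786 km.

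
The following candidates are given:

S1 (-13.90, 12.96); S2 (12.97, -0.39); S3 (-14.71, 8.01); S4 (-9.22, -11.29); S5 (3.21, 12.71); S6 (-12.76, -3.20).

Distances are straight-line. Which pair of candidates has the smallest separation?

Pairwise distances:
S1–S2: √((26.87)² + (-13.35)²) = √(721.9969 + 178.2225) = 30.00
S1–S3: √((-0.81)² + (-4.95)²) = √(0.6561 + 24.5025) = 5.02
S1–S4: √((4.68)² + (-24.25)²) = √(21.9024 + 588.0625) = 24.70
S1–S5: √((17.11)² + (-0.25)²) = √(292.7521 + 0.0625) = 17.11
S1–S6: √((1.14)² + (-16.16)²) = √(1.2996 + 261.1456) = 16.20
S2–S3: √((-27.68)² + (8.40)²) = √(766.1824 + 70.5600) = 28.93
S2–S4: √((-22.19)² + (-10.90)²) = √(492.3961 + 118.8100) = 24.72
S2–S5: √((-9.76)² + (13.10)²) = √(95.2576 + 171.6100) = 16.34
S2–S6: √((-25.73)² + (-2.81)²) = √(662.0329 + 7.8961) = 25.88
S3–S4: √((5.49)² + (-19.30)²) = √(30.1401 + 372.4900) = 20.07
S3–S5: √((17.92)² + (4.70)²) = √(321.1264 + 22.0900) = 18.53
S3–S6: √((1.95)² + (-11.21)²) = √(3.8025 + 125.6641) = 11.38
S4–S5: √((12.43)² + (24.00)²) = √(154.5049 + 576.0000) = 27.03
S4–S6: √((-3.54)² + (8.09)²) = √(12.5316 + 65.4481) = 8.83
S5–S6: √((-15.97)² + (-15.91)²) = √(255.0409 + 253.1281) = 22.54
Closest pair: S1–S3 at 5.02.

S1 and S3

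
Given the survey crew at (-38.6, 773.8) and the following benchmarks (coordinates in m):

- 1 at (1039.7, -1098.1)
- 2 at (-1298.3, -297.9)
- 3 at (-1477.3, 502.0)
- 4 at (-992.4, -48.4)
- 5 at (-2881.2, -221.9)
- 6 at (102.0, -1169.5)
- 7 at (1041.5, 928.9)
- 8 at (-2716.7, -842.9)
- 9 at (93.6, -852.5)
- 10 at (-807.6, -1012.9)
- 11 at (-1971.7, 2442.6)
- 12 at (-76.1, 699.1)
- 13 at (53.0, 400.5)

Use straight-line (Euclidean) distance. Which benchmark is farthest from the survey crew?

8

Distances from (-38.6, 773.8):
1: 2160.3 m
2: 1653.9 m
3: 1464.1 m
4: 1259.3 m
5: 3011.9 m
6: 1948.4 m
7: 1091.2 m
8: 3128.2 m
9: 1631.7 m
10: 1945.2 m
11: 2553.8 m
12: 83.6 m
13: 384.4 m
Maximum: 8 at 3128.2 m.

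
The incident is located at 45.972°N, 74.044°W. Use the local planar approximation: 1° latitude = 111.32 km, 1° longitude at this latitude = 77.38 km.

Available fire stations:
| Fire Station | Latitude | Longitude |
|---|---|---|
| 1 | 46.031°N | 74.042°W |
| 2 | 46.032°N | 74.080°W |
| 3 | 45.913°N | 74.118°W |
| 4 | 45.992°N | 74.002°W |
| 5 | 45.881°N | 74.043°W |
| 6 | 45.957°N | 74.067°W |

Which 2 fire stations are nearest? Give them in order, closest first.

6, 4

Distances from 45.972°N, 74.044°W:
1: 6.570 km
2: 7.237 km
3: 8.714 km
4: 3.939 km
5: 10.130 km
6: 2.440 km
Sorted: 6 (2.440 km) < 4 (3.939 km) < 1 (6.570 km) < 2 (7.237 km) < …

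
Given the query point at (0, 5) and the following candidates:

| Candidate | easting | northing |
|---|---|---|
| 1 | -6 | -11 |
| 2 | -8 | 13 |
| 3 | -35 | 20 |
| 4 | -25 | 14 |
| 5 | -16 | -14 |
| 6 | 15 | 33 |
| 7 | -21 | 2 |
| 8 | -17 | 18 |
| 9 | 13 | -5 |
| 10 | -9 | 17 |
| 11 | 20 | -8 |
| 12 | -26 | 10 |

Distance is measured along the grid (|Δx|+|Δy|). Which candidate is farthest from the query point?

Distances from (0, 5):
1: 22
2: 16
3: 50
4: 34
5: 35
6: 43
7: 24
8: 30
9: 23
10: 21
11: 33
12: 31
Maximum: 3 at 50.

3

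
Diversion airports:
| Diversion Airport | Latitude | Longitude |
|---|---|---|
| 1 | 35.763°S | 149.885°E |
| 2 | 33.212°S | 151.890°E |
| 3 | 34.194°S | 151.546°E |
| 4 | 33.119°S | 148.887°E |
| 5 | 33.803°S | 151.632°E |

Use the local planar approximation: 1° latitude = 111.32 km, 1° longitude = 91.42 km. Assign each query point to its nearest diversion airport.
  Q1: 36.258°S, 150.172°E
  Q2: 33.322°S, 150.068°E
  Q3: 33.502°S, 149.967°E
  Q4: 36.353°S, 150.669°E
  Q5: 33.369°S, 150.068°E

Q1→1; Q2→4; Q3→4; Q4→1; Q5→4

Q1 at 36.258°S, 150.172°E:
  1: 61.031 km
  2: 373.689 km
  3: 261.858 km
  4: 368.652 km
  5: 304.143 km
  → nearest: 1 (61.031 km)
Q2 at 33.322°S, 150.068°E:
  1: 272.247 km
  2: 167.017 km
  3: 166.373 km
  4: 110.307 km
  5: 152.678 km
  → nearest: 4 (110.307 km)
Q3 at 33.502°S, 149.967°E:
  1: 251.806 km
  2: 178.740 km
  3: 163.621 km
  4: 107.546 km
  5: 155.859 km
  → nearest: 4 (107.546 km)
Q4 at 36.353°S, 150.669°E:
  1: 97.215 km
  2: 367.041 km
  3: 253.360 km
  4: 395.153 km
  5: 297.204 km
  → nearest: 1 (97.215 km)
Q5 at 33.369°S, 150.068°E:
  1: 267.025 km
  2: 167.482 km
  3: 163.375 km
  4: 111.496 km
  5: 150.923 km
  → nearest: 4 (111.496 km)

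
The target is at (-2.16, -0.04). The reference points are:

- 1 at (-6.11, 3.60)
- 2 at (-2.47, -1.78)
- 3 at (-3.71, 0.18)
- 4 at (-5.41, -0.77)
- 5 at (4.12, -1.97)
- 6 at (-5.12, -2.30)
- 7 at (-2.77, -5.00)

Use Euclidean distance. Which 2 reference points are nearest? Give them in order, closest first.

3, 2

Distances from (-2.16, -0.04):
1: 5.37
2: 1.77
3: 1.57
4: 3.33
5: 6.57
6: 3.72
7: 5.00
Sorted: 3 (1.57) < 2 (1.77) < 4 (3.33) < 6 (3.72) < …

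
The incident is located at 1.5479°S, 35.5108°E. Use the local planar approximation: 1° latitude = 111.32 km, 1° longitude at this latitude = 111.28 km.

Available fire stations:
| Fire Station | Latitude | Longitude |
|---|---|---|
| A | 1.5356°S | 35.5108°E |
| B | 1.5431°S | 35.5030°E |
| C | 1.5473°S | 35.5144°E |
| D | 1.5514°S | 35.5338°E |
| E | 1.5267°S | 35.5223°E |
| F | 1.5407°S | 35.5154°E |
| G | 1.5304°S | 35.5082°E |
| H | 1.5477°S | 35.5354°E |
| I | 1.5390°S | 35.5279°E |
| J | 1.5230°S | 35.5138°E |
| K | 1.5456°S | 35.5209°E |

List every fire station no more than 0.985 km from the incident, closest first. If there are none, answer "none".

C, F

Distances from 1.5479°S, 35.5108°E:
A: 1.3692 km
B: 1.0193 km
C: 0.4061 km
D: 2.5889 km
E: 2.6846 km
F: 0.9510 km
G: 1.9695 km
H: 2.7376 km
I: 2.1454 km
J: 2.7919 km
K: 1.1527 km
Threshold 0.985 km: C (0.4061 km), F (0.9510 km) are within range.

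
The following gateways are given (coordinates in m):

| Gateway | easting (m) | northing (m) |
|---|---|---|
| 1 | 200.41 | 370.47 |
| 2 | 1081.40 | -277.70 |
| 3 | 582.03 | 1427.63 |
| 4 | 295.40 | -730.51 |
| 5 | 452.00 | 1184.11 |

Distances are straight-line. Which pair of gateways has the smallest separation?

3 and 5

Pairwise distances:
1–2: 1093.74 m
1–3: 1123.93 m
1–4: 1105.07 m
1–5: 851.65 m
2–3: 1776.94 m
2–4: 907.10 m
2–5: 1591.55 m
3–4: 2177.09 m
3–5: 276.06 m
4–5: 1921.01 m
Closest pair: 3–5 at 276.06 m.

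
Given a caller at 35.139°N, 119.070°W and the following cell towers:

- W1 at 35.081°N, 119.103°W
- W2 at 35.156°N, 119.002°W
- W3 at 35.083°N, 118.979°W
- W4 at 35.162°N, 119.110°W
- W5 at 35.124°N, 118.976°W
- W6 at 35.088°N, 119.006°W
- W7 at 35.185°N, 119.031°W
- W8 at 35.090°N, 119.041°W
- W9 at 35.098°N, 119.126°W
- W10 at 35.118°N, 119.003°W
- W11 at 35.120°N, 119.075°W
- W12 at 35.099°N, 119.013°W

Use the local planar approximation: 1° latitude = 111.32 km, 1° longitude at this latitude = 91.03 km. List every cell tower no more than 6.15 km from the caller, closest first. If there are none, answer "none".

Distances from 35.139°N, 119.070°W:
W1: √((-0.058·111.32)² + (-0.033·91.03)²) = √(41.68717 + 9.02396) = 7.121 km
W2: √((0.017·111.32)² + (0.068·91.03)²) = √(3.58133 + 38.31660) = 6.473 km
W3: √((-0.056·111.32)² + (0.091·91.03)²) = √(38.86176 + 68.62018) = 10.367 km
W4: √((0.023·111.32)² + (-0.040·91.03)²) = √(6.55544 + 13.25834) = 4.451 km
W5: √((-0.015·111.32)² + (0.094·91.03)²) = √(2.78823 + 73.21917) = 8.718 km
W6: √((-0.051·111.32)² + (0.064·91.03)²) = √(32.23196 + 33.94134) = 8.135 km
W7: √((0.046·111.32)² + (0.039·91.03)²) = √(26.22177 + 12.60371) = 6.231 km
W8: √((-0.049·111.32)² + (0.029·91.03)²) = √(29.75353 + 6.96891) = 6.060 km
W9: √((-0.041·111.32)² + (-0.056·91.03)²) = √(20.83119 + 25.98634) = 6.842 km
W10: √((-0.021·111.32)² + (0.067·91.03)²) = √(5.46493 + 37.19792) = 6.532 km
W11: √((-0.019·111.32)² + (-0.005·91.03)²) = √(4.47356 + 0.20716) = 2.163 km
W12: √((-0.040·111.32)² + (0.057·91.03)²) = √(19.82743 + 26.92271) = 6.837 km
Threshold 6.15 km: W11 (2.163 km), W4 (4.451 km), W8 (6.060 km) are within range.

W11, W4, W8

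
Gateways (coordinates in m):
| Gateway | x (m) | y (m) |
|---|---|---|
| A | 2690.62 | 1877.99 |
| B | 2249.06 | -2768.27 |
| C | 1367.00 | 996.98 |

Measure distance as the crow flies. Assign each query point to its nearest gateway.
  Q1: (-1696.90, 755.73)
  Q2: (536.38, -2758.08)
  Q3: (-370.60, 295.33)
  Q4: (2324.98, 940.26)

Q1→C; Q2→B; Q3→C; Q4→C

Q1 at (-1696.90, 755.73):
  A: √((4387.52)² + (1122.26)²) = √(19250331.7504 + 1259467.5076) = 4528.77 m
  B: √((3945.96)² + (-3524.00)²) = √(15570600.3216 + 12418576.0000) = 5290.48 m
  C: √((3063.90)² + (241.25)²) = √(9387483.2100 + 58201.5625) = 3073.38 m
  → nearest: C (3073.38 m)
Q2 at (536.38, -2758.08):
  A: √((2154.24)² + (4636.07)²) = √(4640749.9776 + 21493145.0449) = 5112.13 m
  B: √((1712.68)² + (-10.19)²) = √(2933272.7824 + 103.8361) = 1712.71 m
  C: √((830.62)² + (3755.06)²) = √(689929.5844 + 14100475.6036) = 3845.83 m
  → nearest: B (1712.71 m)
Q3 at (-370.60, 295.33):
  A: √((3061.22)² + (1582.66)²) = √(9371067.8884 + 2504812.6756) = 3446.14 m
  B: √((2619.66)² + (-3063.60)²) = √(6862618.5156 + 9385644.9600) = 4030.91 m
  C: √((1737.60)² + (701.65)²) = √(3019253.7600 + 492312.7225) = 1873.92 m
  → nearest: C (1873.92 m)
Q4 at (2324.98, 940.26):
  A: √((365.64)² + (937.73)²) = √(133692.6096 + 879337.5529) = 1006.49 m
  B: √((-75.92)² + (-3708.53)²) = √(5763.8464 + 13753194.7609) = 3709.31 m
  C: √((-957.98)² + (56.72)²) = √(917725.6804 + 3217.1584) = 959.66 m
  → nearest: C (959.66 m)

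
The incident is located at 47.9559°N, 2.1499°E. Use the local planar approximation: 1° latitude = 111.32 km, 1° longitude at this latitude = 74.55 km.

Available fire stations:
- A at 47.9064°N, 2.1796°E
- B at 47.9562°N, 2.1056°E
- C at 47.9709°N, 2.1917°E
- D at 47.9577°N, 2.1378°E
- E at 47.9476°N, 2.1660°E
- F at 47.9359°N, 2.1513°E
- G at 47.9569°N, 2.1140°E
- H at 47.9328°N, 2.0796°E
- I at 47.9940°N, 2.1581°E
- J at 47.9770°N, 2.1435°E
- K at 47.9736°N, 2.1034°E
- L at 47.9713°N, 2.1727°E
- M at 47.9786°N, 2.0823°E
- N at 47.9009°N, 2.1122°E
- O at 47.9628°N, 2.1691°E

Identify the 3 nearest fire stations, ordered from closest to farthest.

D, E, O

Distances from 47.9559°N, 2.1499°E:
A: 5.9385 km
B: 3.3027 km
C: 3.5354 km
D: 0.9240 km
E: 1.5147 km
F: 2.2288 km
G: 2.6787 km
H: 5.8377 km
I: 4.2851 km
J: 2.3968 km
K: 3.9874 km
L: 2.4141 km
M: 5.6376 km
N: 6.7369 km
O: 1.6244 km
Sorted: D (0.9240 km) < E (1.5147 km) < O (1.6244 km) < F (2.2288 km) < J (2.3968 km) < …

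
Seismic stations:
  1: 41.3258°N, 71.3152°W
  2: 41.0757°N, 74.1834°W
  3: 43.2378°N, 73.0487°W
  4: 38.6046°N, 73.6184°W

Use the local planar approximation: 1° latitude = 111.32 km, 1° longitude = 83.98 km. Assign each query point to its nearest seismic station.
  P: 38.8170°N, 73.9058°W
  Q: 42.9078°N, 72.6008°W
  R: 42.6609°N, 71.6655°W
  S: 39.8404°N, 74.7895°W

P→4; Q→3; R→3; S→2

P at 38.8170°N, 73.9058°W:
  1: √((2.5088·111.32)² + (2.5906·83.98)²) = √(77997.103913 + 47331.739213) = 354.0181 km
  2: √((2.2587·111.32)² + (-0.2776·83.98)²) = √(63221.311236 + 543.488882) = 252.5169 km
  3: √((4.4208·111.32)² + (0.8571·83.98)²) = √(242185.495945 + 5181.013582) = 497.3595 km
  4: √((-0.2124·111.32)² + (0.2874·83.98)²) = √(559.056138 + 582.539352) = 33.7875 km
  → nearest: 4 (33.7875 km)
Q at 42.9078°N, 72.6008°W:
  1: √((-1.5820·111.32)² + (1.2856·83.98)²) = √(31014.112196 + 11656.373855) = 206.5684 km
  2: √((-1.8321·111.32)² + (-1.5826·83.98)²) = √(41595.346339 + 17664.203664) = 243.4328 km
  3: √((0.3300·111.32)² + (-0.4479·83.98)²) = √(1349.504307 + 1414.861293) = 52.5772 km
  4: √((-4.3032·111.32)² + (-1.0176·83.98)²) = √(229471.871630 + 7303.077968) = 486.5953 km
  → nearest: 3 (52.5772 km)
R at 42.6609°N, 71.6655°W:
  1: √((-1.3351·111.32)² + (0.3503·83.98)²) = √(22088.894815 + 865.430138) = 151.5068 km
  2: √((-1.5852·111.32)² + (-2.5179·83.98)²) = √(31139.707055 + 44712.473552) = 275.4127 km
  3: √((0.5769·111.32)² + (-1.3832·83.98)²) = √(4124.273648 + 13493.409517) = 132.7316 km
  4: √((-4.0563·111.32)² + (-1.9529·83.98)²) = √(203894.978587 + 26897.489797) = 480.4086 km
  → nearest: 3 (132.7316 km)
S at 39.8404°N, 74.7895°W:
  1: √((1.4854·111.32)² + (3.4743·83.98)²) = √(27342.186072 + 85130.733090) = 335.3698 km
  2: √((1.2353·111.32)² + (0.6061·83.98)²) = √(18909.989085 + 2590.838300) = 146.6316 km
  3: √((3.3974·111.32)² + (1.7408·83.98)²) = √(143034.156837 + 21372.213140) = 405.4706 km
  4: √((-1.2358·111.32)² + (1.1711·83.98)²) = √(18925.300196 + 9672.521474) = 169.1089 km
  → nearest: 2 (146.6316 km)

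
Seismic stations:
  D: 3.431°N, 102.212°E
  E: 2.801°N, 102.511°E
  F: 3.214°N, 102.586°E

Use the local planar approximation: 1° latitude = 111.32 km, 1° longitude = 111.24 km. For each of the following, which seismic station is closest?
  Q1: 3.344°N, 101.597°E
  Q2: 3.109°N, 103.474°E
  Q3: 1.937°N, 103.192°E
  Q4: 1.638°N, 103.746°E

Q1→D; Q2→F; Q3→E; Q4→E

Q1 at 3.344°N, 101.597°E:
  D: 69.095 km
  E: 118.285 km
  F: 110.964 km
  → nearest: D (69.095 km)
Q2 at 3.109°N, 103.474°E:
  D: 144.889 km
  E: 112.477 km
  F: 99.470 km
  → nearest: F (99.470 km)
Q3 at 1.937°N, 103.192°E:
  D: 198.857 km
  E: 122.431 km
  F: 157.329 km
  → nearest: E (122.431 km)
Q4 at 1.638°N, 103.746°E:
  D: 262.598 km
  E: 188.772 km
  F: 217.785 km
  → nearest: E (188.772 km)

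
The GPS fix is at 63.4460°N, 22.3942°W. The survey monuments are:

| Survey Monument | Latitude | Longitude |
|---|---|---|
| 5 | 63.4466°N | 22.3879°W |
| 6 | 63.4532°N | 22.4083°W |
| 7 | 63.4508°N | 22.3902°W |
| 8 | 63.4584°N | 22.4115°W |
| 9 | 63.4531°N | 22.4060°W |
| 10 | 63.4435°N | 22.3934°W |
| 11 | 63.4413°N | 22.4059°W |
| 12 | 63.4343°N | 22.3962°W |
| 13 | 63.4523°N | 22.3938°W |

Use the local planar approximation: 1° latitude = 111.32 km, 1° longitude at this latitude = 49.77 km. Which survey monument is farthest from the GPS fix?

Distances from 63.4460°N, 22.3942°W:
5: √((0.0006·111.32)² + (0.0063·49.77)²) = √(0.004461 + 0.098314) = 0.3206 km
6: √((0.0072·111.32)² + (-0.0141·49.77)²) = √(0.642409 + 0.492463) = 1.0653 km
7: √((0.0048·111.32)² + (0.0040·49.77)²) = √(0.285515 + 0.039633) = 0.5702 km
8: √((0.0124·111.32)² + (-0.0173·49.77)²) = √(1.905416 + 0.741357) = 1.6269 km
9: √((0.0071·111.32)² + (-0.0118·49.77)²) = √(0.624688 + 0.344905) = 0.9847 km
10: √((-0.0025·111.32)² + (0.0008·49.77)²) = √(0.077451 + 0.001585) = 0.2811 km
11: √((-0.0047·111.32)² + (-0.0117·49.77)²) = √(0.273742 + 0.339084) = 0.7828 km
12: √((-0.0117·111.32)² + (-0.0020·49.77)²) = √(1.696360 + 0.009908) = 1.3062 km
13: √((0.0063·111.32)² + (0.0004·49.77)²) = √(0.491844 + 0.000396) = 0.7016 km
Maximum: 8 at 1.6269 km.

8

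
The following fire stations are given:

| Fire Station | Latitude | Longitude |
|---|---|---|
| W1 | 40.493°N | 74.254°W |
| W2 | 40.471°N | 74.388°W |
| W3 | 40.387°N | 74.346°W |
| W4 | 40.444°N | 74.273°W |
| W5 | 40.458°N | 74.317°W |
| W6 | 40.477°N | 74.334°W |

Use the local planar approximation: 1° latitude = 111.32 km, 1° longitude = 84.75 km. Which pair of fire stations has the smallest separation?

W5 and W6

Pairwise distances:
W5–W6: √((0.019·111.32)² + (-0.017·84.75)²) = √(4.47356 + 2.07576) = 2.559 km
W4–W5: √((0.014·111.32)² + (-0.044·84.75)²) = √(2.42886 + 13.90544) = 4.042 km
W2–W6: √((0.006·111.32)² + (0.054·84.75)²) = √(0.44612 + 20.94435) = 4.625 km
W1–W4: √((-0.049·111.32)² + (-0.019·84.75)²) = √(29.75353 + 2.59291) = 5.687 km
W2–W5: √((-0.013·111.32)² + (0.071·84.75)²) = √(2.09427 + 36.20730) = 6.189 km
W4–W6: √((0.033·111.32)² + (-0.061·84.75)²) = √(13.49504 + 26.72632) = 6.342 km
W1–W5: √((-0.035·111.32)² + (-0.063·84.75)²) = √(15.18037 + 28.50759) = 6.610 km
W1–W6: √((-0.016·111.32)² + (-0.080·84.75)²) = √(3.17239 + 45.96840) = 7.010 km
W3–W5: √((0.071·111.32)² + (0.029·84.75)²) = √(62.46879 + 6.04054) = 8.277 km
W3–W4: √((0.057·111.32)² + (0.073·84.75)²) = √(40.26207 + 38.27588) = 8.862 km
W2–W3: √((-0.084·111.32)² + (0.042·84.75)²) = √(87.43896 + 12.67004) = 10.005 km
W3–W6: √((0.090·111.32)² + (0.012·84.75)²) = √(100.37635 + 1.03429) = 10.070 km
W2–W4: √((-0.027·111.32)² + (0.115·84.75)²) = √(9.03387 + 94.98939) = 10.199 km
W1–W2: √((-0.022·111.32)² + (-0.134·84.75)²) = √(5.99780 + 128.97009) = 11.618 km
W1–W3: √((-0.106·111.32)² + (-0.092·84.75)²) = √(139.23811 + 60.79321) = 14.143 km
Closest pair: W5–W6 at 2.559 km.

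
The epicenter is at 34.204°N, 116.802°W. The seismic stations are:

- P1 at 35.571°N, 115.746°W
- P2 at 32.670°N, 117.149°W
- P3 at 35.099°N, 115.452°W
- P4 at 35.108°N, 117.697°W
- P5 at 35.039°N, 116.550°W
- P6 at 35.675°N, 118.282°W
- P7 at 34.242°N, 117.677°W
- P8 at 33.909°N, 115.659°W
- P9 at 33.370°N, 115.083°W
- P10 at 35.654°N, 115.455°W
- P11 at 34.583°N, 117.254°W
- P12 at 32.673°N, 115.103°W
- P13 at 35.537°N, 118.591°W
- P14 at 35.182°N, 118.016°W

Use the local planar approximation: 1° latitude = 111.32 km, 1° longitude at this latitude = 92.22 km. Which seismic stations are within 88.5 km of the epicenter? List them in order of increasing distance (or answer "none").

P11, P7

Distances from 34.204°N, 116.802°W:
P1: √((1.367·111.32)² + (1.056·92.22)²) = √(23157.06019 + 9483.70578) = 180.668 km
P2: √((-1.534·111.32)² + (-0.347·92.22)²) = √(29160.64424 + 1024.02176) = 173.737 km
P3: √((0.895·111.32)² + (1.350·92.22)²) = √(9926.41587 + 15499.50301) = 159.455 km
P4: √((0.904·111.32)² + (-0.895·92.22)²) = √(10127.05704 + 6812.33986) = 130.151 km
P5: √((0.835·111.32)² + (0.252·92.22)²) = √(8640.11148 + 540.07157) = 95.813 km
P6: √((1.471·111.32)² + (-1.480·92.22)²) = √(26814.62580 + 18628.31901) = 213.174 km
P7: √((0.038·111.32)² + (-0.875·92.22)²) = √(17.89425 + 6511.27956) = 80.803 km
P8: √((-0.295·111.32)² + (1.143·92.22)²) = √(1078.42619 + 11110.73262) = 110.405 km
P9: √((-0.834·111.32)² + (1.719·92.22)²) = √(8619.42900 + 25130.54975) = 183.712 km
P10: √((1.450·111.32)² + (1.347·92.22)²) = √(26054.47940 + 15430.69287) = 203.679 km
P11: √((0.379·111.32)² + (-0.452·92.22)²) = √(1780.01973 + 1737.50917) = 59.309 km
P12: √((-1.531·111.32)² + (1.699·92.22)²) = √(29046.69849 + 24549.18018) = 231.508 km
P13: √((1.333·111.32)² + (-1.789·92.22)²) = √(22019.46152 + 27218.92174) = 221.897 km
P14: √((0.978·111.32)² + (-1.214·92.22)²) = √(11852.88593 + 12533.93994) = 156.163 km
Threshold 88.5 km: P11 (59.309 km), P7 (80.803 km) are within range.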